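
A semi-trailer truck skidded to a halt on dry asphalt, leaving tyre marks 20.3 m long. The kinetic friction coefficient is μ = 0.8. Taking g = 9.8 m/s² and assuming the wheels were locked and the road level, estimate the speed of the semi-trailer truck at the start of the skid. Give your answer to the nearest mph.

Initial speed ≈ 40 mph

Deceleration a = μg = 0.8 × 9.8 = 7.840 m/s².
v = √(2a·d) = √(2 × 7.840 × 20.3) = √318.304 = 17.8411 m/s.
= 17.8411 ÷ 0.44704 = 39.909 mph.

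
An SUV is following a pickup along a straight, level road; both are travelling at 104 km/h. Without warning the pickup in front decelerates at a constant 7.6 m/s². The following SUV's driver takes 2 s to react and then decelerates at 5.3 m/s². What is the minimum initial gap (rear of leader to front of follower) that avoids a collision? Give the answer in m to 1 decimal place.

104 km/h ÷ 3.6 = 28.8889 m/s.
Leader travels v²/(2a_L) = 834.569 / 15.200 = 54.906 m before stopping.
Follower covers v·t_r = 28.8889 × 2 = 57.778 m while reacting, then v²/(2a_F) = 834.569 / 10.600 = 78.733 m while braking, for a total of 57.778 + 78.733 = 136.511 m.
Since a_F ≤ a_L and the follower starts braking later, the follower is never slower than the leader, so the closest approach is when both have stopped.
Minimum gap = 136.511 − 54.906 = 81.605 m.

Minimum gap ≈ 81.6 m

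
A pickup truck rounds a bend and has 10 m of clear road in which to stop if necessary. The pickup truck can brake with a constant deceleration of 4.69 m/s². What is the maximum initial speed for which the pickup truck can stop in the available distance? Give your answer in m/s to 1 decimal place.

Maximum speed ≈ 9.7 m/s

v²/(2a) = d ⇒ v = √(2 × 4.690 × 10) = √93.80 = 9.6850 m/s.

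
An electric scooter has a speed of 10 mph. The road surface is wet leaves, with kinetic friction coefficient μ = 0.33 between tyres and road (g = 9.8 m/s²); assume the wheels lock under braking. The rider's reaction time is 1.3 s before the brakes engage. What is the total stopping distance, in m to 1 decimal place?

Total stopping distance ≈ 8.9 m

10 mph × 0.44704 = 4.4704 m/s.
a = μg = 0.33 × 9.8 = 3.234 m/s².
Reaction distance = v·t_r = 4.4704 × 1.3 = 5.812 m.
Braking distance = v²/(2a) = 4.4704² / (2 × 3.234) = 19.984 / 6.468 = 3.090 m.
Total = 5.812 + 3.090 = 8.902 m.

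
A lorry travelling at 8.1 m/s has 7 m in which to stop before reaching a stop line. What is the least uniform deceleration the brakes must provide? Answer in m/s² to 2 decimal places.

v² = 2a·d ⇒ a = v²/(2d) = 8.1000² / (2 × 7.000) = 65.610 / 14.000 = 4.6864 m/s².

Required deceleration ≈ 4.69 m/s²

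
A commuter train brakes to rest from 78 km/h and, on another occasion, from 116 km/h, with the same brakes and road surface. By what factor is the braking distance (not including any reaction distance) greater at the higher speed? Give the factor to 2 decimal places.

Braking distance d = v²/(2a), so with a fixed, d ∝ v².
Factor = (116/78)² = 1.4872² = 2.2118.

Factor ≈ 2.21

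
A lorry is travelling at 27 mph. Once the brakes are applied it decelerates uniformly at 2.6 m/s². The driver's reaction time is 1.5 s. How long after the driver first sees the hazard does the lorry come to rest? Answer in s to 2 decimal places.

Total time ≈ 6.14 s

27 mph × 0.44704 = 12.0701 m/s.
Braking time = v/a = 12.0701 / 2.600 = 4.642 s.
Total = 1.5 + 4.642 = 6.142 s.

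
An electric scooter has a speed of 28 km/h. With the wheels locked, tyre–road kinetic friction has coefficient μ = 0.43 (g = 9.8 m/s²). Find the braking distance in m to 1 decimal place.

Braking distance ≈ 7.2 m

28 km/h ÷ 3.6 = 7.7778 m/s.
a = μg = 0.43 × 9.8 = 4.214 m/s².
Braking distance = v²/(2a) = 7.7778² / (2 × 4.214) = 60.494 / 8.428 = 7.178 m.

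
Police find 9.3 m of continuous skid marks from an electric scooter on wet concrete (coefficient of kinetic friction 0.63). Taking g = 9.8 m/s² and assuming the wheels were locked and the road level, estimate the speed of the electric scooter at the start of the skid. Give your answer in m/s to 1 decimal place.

Initial speed ≈ 10.7 m/s

Deceleration a = μg = 0.63 × 9.8 = 6.174 m/s².
v = √(2a·d) = √(2 × 6.174 × 9.3) = √114.836 = 10.7162 m/s.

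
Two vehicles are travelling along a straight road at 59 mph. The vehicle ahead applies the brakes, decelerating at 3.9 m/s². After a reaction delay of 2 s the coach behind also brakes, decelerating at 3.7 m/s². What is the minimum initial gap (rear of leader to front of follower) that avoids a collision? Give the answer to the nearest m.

59 mph × 0.44704 = 26.3754 m/s.
Leader travels v²/(2a_L) = 695.662 / 7.800 = 89.187 m before stopping.
Follower covers v·t_r = 26.3754 × 2 = 52.751 m while reacting, then v²/(2a_F) = 695.662 / 7.400 = 94.008 m while braking, for a total of 52.751 + 94.008 = 146.759 m.
Since a_F ≤ a_L and the follower starts braking later, the follower is never slower than the leader, so the closest approach is when both have stopped.
Minimum gap = 146.759 − 89.187 = 57.572 m.

Minimum gap ≈ 58 m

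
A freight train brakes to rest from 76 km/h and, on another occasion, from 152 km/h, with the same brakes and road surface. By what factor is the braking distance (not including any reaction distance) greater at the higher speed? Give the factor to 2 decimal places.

Braking distance d = v²/(2a), so with a fixed, d ∝ v².
Factor = (152/76)² = 2.0000² = 4.0000.

Factor ≈ 4.00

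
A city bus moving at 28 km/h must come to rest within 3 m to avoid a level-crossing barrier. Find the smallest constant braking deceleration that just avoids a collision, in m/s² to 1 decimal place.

Required deceleration ≈ 10.1 m/s²

28 km/h ÷ 3.6 = 7.7778 m/s.
v² = 2a·d ⇒ a = v²/(2d) = 7.7778² / (2 × 3.000) = 60.494 / 6.000 = 10.0823 m/s².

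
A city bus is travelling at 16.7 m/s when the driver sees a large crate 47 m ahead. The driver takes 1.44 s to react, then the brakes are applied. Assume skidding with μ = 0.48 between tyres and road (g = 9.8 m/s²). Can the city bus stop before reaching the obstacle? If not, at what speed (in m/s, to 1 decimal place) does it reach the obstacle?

No — it strikes the obstacle at 7.9 m/s

a = μg = 0.48 × 9.8 = 4.704 m/s².
Reaction distance = 16.7000 × 1.44 = 24.048 m.
Braking distance needed to stop: v²/(2a) = 278.890 / 9.408 = 29.644 m, so total needed = 24.048 + 29.644 = 53.692 m > 47 m — it cannot stop.
Distance remaining when braking begins: 47 − 24.048 = 22.952 m.
v² = v₀² − 2a·d = 278.890 − 2 × 4.704 × 22.952 = 62.958 m²/s².
v = √62.958 = 7.935 m/s.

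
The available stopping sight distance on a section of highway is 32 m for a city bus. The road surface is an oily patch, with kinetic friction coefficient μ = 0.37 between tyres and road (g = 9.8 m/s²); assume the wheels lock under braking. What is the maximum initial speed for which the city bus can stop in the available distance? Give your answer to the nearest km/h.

Maximum speed ≈ 55 km/h

a = μg = 0.37 × 9.8 = 3.626 m/s².
v²/(2a) = d ⇒ v = √(2 × 3.626 × 32) = √232.06 = 15.2335 m/s.
15.2335 m/s × 3.6 = 54.841 km/h.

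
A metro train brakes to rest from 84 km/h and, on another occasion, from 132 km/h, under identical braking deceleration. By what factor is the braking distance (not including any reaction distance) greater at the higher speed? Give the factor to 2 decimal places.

Braking distance d = v²/(2a), so with a fixed, d ∝ v².
Factor = (132/84)² = 1.5714² = 2.4693.

Factor ≈ 2.47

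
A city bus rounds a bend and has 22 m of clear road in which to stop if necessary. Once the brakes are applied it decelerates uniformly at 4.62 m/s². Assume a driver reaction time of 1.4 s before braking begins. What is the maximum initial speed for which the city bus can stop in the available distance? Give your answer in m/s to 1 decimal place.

Stopping distance: v·t_r + v²/(2a) = 22 with t_r = 1.4 s and a = 4.620 m/s².
So v² + 12.936 v − 203.28 = 0.
Positive root: v = −a·t_r + √((a·t_r)² + 2a·d) = −6.468 + √(41.835 + 203.28) = 9.1881 m/s.

Maximum speed ≈ 9.2 m/s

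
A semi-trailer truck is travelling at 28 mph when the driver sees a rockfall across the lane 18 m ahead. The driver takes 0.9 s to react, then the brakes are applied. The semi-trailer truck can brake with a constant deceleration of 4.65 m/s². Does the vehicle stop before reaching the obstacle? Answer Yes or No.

28 mph × 0.44704 = 12.5171 m/s.
Reaction distance = 12.5171 × 0.9 = 11.265 m.
Braking distance = v²/(2a) = 156.678 / 9.300 = 16.847 m.
Total stopping distance = 11.265 + 16.847 = 28.112 m, vs 18 m available — it cannot stop in time and overshoots by 28.112 − 18 = 10.112 m.

No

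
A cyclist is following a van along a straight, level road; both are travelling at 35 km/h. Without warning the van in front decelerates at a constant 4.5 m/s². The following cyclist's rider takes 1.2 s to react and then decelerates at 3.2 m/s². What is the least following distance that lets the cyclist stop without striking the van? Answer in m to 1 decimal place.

35 km/h ÷ 3.6 = 9.7222 m/s.
Leader travels v²/(2a_L) = 94.521 / 9.000 = 10.502 m before stopping.
Follower covers v·t_r = 9.7222 × 1.2 = 11.667 m while reacting, then v²/(2a_F) = 94.521 / 6.400 = 14.769 m while braking, for a total of 11.667 + 14.769 = 26.436 m.
Since a_F ≤ a_L and the follower starts braking later, the follower is never slower than the leader, so the closest approach is when both have stopped.
Minimum gap = 26.436 − 10.502 = 15.934 m.

Minimum gap ≈ 15.9 m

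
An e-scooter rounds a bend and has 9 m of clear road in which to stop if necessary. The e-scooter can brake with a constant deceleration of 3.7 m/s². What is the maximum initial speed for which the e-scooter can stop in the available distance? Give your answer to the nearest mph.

Maximum speed ≈ 18 mph

v²/(2a) = d ⇒ v = √(2 × 3.700 × 9) = √66.60 = 8.1609 m/s.
8.1609 m/s ÷ 0.44704 = 18.255 mph.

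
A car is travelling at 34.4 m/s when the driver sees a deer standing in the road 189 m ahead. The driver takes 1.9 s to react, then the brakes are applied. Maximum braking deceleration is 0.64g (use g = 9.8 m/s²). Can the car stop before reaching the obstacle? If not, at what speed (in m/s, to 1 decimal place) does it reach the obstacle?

Yes — it stops about 29.3 m short of the obstacle, so it never reaches it

a = 0.64 × 9.8 = 6.272 m/s².
Reaction distance = 34.4000 × 1.9 = 65.360 m.
Braking distance = v²/(2a) = 1183.360 / 12.544 = 94.337 m.
Total stopping distance = 65.360 + 94.337 = 159.697 m, vs 189 m available — it stops with 189 − 159.697 = 29.303 m to spare.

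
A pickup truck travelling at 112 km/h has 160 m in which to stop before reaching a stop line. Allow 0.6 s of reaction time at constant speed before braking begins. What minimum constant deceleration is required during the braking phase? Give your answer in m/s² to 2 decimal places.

112 km/h ÷ 3.6 = 31.1111 m/s.
Distance covered during reaction = 31.1111 × 0.6 = 18.667 m.
Distance available for braking: 160 − 18.667 = 141.333 m.
v² = 2a·d ⇒ a = v²/(2d) = 31.1111² / (2 × 141.333) = 967.901 / 282.666 = 3.4242 m/s².

Required deceleration ≈ 3.42 m/s²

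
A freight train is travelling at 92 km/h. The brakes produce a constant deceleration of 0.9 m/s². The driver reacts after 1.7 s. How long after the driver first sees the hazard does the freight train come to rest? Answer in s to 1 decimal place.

Total time ≈ 30.1 s

92 km/h ÷ 3.6 = 25.5556 m/s.
Braking time = v/a = 25.5556 / 0.900 = 28.395 s.
Total = 1.7 + 28.395 = 30.095 s.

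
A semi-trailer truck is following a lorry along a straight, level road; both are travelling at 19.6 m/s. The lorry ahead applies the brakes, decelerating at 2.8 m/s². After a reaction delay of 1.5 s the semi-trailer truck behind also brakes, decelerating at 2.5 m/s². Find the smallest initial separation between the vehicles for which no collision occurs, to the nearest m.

Leader travels v²/(2a_L) = 384.160 / 5.600 = 68.600 m before stopping.
Follower covers v·t_r = 19.6000 × 1.5 = 29.400 m while reacting, then v²/(2a_F) = 384.160 / 5.000 = 76.832 m while braking, for a total of 29.400 + 76.832 = 106.232 m.
Since a_F ≤ a_L and the follower starts braking later, the follower is never slower than the leader, so the closest approach is when both have stopped.
Minimum gap = 106.232 − 68.600 = 37.632 m.

Minimum gap ≈ 38 m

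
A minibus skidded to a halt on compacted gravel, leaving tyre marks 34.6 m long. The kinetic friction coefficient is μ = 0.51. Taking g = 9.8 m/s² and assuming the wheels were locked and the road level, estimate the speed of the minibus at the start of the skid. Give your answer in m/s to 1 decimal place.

Initial speed ≈ 18.6 m/s

Deceleration a = μg = 0.51 × 9.8 = 4.998 m/s².
v = √(2a·d) = √(2 × 4.998 × 34.6) = √345.862 = 18.5974 m/s.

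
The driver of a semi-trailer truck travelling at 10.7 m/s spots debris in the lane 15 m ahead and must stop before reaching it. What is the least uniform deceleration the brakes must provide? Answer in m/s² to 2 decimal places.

Required deceleration ≈ 3.82 m/s²

v² = 2a·d ⇒ a = v²/(2d) = 10.7000² / (2 × 15.000) = 114.490 / 30.000 = 3.8163 m/s².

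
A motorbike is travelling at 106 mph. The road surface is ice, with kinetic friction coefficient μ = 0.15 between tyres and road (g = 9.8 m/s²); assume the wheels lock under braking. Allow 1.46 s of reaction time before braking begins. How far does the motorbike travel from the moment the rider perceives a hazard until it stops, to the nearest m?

Total stopping distance ≈ 833 m

106 mph × 0.44704 = 47.3862 m/s.
a = μg = 0.15 × 9.8 = 1.470 m/s².
Reaction distance = v·t_r = 47.3862 × 1.46 = 69.184 m.
Braking distance = v²/(2a) = 47.3862² / (2 × 1.470) = 2245.452 / 2.940 = 763.759 m.
Total = 69.184 + 763.759 = 832.943 m.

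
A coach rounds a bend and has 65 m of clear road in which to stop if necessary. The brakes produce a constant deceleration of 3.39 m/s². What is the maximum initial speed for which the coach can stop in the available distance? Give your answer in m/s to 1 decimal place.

v²/(2a) = d ⇒ v = √(2 × 3.390 × 65) = √440.70 = 20.9929 m/s.

Maximum speed ≈ 21.0 m/s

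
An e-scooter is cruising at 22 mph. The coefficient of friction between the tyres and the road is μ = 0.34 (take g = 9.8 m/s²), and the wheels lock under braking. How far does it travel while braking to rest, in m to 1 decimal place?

22 mph × 0.44704 = 9.8349 m/s.
a = μg = 0.34 × 9.8 = 3.332 m/s².
Braking distance = v²/(2a) = 9.8349² / (2 × 3.332) = 96.725 / 6.664 = 14.515 m.

Braking distance ≈ 14.5 m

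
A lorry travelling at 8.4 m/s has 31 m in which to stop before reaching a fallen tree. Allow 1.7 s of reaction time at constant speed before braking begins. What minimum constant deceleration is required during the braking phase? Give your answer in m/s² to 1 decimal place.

Distance covered during reaction = 8.4000 × 1.7 = 14.280 m.
Distance available for braking: 31 − 14.280 = 16.720 m.
v² = 2a·d ⇒ a = v²/(2d) = 8.4000² / (2 × 16.720) = 70.560 / 33.440 = 2.1100 m/s².

Required deceleration ≈ 2.1 m/s²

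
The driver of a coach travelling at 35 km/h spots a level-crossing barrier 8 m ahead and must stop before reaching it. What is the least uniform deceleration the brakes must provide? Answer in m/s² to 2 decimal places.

35 km/h ÷ 3.6 = 9.7222 m/s.
v² = 2a·d ⇒ a = v²/(2d) = 9.7222² / (2 × 8.000) = 94.521 / 16.000 = 5.9076 m/s².

Required deceleration ≈ 5.91 m/s²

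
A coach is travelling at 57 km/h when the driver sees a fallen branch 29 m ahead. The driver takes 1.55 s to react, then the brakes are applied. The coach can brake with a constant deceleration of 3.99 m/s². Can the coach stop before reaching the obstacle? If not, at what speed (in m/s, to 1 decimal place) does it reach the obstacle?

57 km/h ÷ 3.6 = 15.8333 m/s.
Reaction distance = 15.8333 × 1.55 = 24.542 m.
Braking distance needed to stop: v²/(2a) = 250.693 / 7.980 = 31.415 m, so total needed = 24.542 + 31.415 = 55.957 m > 29 m — it cannot stop.
Distance remaining when braking begins: 29 − 24.542 = 4.458 m.
v² = v₀² − 2a·d = 250.693 − 2 × 3.990 × 4.458 = 215.118 m²/s².
v = √215.118 = 14.667 m/s.

No — it strikes the obstacle at 14.7 m/s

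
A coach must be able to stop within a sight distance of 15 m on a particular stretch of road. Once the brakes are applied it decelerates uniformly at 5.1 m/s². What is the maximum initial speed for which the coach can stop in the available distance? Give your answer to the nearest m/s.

v²/(2a) = d ⇒ v = √(2 × 5.100 × 15) = √153.00 = 12.3693 m/s.

Maximum speed ≈ 12 m/s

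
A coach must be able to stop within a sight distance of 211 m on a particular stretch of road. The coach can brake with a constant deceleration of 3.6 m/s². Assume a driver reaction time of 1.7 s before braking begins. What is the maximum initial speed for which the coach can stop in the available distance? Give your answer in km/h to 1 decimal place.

Stopping distance: v·t_r + v²/(2a) = 211 with t_r = 1.7 s and a = 3.600 m/s².
So v² + 12.240 v − 1519.20 = 0.
Positive root: v = −a·t_r + √((a·t_r)² + 2a·d) = −6.120 + √(37.454 + 1519.20) = 33.3345 m/s.
33.3345 m/s × 3.6 = 120.004 km/h.

Maximum speed ≈ 120.0 km/h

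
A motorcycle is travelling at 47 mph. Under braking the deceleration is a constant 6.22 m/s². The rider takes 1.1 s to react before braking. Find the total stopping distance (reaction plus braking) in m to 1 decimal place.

Total stopping distance ≈ 58.6 m

47 mph × 0.44704 = 21.0109 m/s.
Reaction distance = v·t_r = 21.0109 × 1.1 = 23.112 m.
Braking distance = v²/(2a) = 21.0109² / (2 × 6.220) = 441.458 / 12.440 = 35.487 m.
Total = 23.112 + 35.487 = 58.599 m.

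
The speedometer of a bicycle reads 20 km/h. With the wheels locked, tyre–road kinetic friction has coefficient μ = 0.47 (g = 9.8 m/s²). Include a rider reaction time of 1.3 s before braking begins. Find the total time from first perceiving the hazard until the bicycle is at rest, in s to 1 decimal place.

20 km/h ÷ 3.6 = 5.5556 m/s.
a = μg = 0.47 × 9.8 = 4.606 m/s².
Braking time = v/a = 5.5556 / 4.606 = 1.206 s.
Total = 1.3 + 1.206 = 2.506 s.

Total time ≈ 2.5 s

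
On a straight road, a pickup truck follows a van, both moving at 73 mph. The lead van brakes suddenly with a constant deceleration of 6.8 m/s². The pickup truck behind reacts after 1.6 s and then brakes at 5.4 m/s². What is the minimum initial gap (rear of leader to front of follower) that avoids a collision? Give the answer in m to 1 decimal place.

73 mph × 0.44704 = 32.6339 m/s.
Leader travels v²/(2a_L) = 1064.971 / 13.600 = 78.307 m before stopping.
Follower covers v·t_r = 32.6339 × 1.6 = 52.214 m while reacting, then v²/(2a_F) = 1064.971 / 10.800 = 98.608 m while braking, for a total of 52.214 + 98.608 = 150.822 m.
Since a_F ≤ a_L and the follower starts braking later, the follower is never slower than the leader, so the closest approach is when both have stopped.
Minimum gap = 150.822 − 78.307 = 72.515 m.

Minimum gap ≈ 72.5 m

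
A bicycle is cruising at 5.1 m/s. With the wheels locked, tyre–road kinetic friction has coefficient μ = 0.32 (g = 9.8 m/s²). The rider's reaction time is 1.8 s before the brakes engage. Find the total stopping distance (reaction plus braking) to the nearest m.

Total stopping distance ≈ 13 m

a = μg = 0.32 × 9.8 = 3.136 m/s².
Reaction distance = v·t_r = 5.1000 × 1.8 = 9.180 m.
Braking distance = v²/(2a) = 5.1000² / (2 × 3.136) = 26.010 / 6.272 = 4.147 m.
Total = 9.180 + 4.147 = 13.327 m.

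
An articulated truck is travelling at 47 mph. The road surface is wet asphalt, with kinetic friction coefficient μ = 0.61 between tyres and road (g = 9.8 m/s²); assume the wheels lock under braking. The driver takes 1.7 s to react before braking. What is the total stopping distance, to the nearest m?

47 mph × 0.44704 = 21.0109 m/s.
a = μg = 0.61 × 9.8 = 5.978 m/s².
Reaction distance = v·t_r = 21.0109 × 1.7 = 35.719 m.
Braking distance = v²/(2a) = 21.0109² / (2 × 5.978) = 441.458 / 11.956 = 36.924 m.
Total = 35.719 + 36.924 = 72.643 m.

Total stopping distance ≈ 73 m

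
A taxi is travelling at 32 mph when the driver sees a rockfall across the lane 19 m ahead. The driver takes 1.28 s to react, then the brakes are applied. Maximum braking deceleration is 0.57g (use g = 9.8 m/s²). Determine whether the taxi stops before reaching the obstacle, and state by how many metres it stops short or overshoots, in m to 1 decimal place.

No — it overshoots by 17.6 m

32 mph × 0.44704 = 14.3053 m/s.
a = 0.57 × 9.8 = 5.586 m/s².
Reaction distance = 14.3053 × 1.28 = 18.311 m.
Braking distance = v²/(2a) = 204.642 / 11.172 = 18.317 m.
Total stopping distance = 18.311 + 18.317 = 36.628 m, vs 19 m available — it cannot stop in time and overshoots by 36.628 − 19 = 17.628 m.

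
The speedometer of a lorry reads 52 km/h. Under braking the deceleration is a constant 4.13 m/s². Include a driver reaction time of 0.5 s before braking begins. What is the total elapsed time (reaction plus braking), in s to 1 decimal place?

52 km/h ÷ 3.6 = 14.4444 m/s.
Braking time = v/a = 14.4444 / 4.130 = 3.497 s.
Total = 0.5 + 3.497 = 3.997 s.

Total time ≈ 4.0 s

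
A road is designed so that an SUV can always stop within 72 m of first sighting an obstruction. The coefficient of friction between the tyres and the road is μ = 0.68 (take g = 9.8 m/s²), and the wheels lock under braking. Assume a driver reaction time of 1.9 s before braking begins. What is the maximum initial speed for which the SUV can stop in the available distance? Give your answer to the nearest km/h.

Maximum speed ≈ 75 km/h

a = μg = 0.68 × 9.8 = 6.664 m/s².
Stopping distance: v·t_r + v²/(2a) = 72 with t_r = 1.9 s and a = 6.664 m/s².
So v² + 25.323 v − 959.62 = 0.
Positive root: v = −a·t_r + √((a·t_r)² + 2a·d) = −12.662 + √(160.326 + 959.62) = 20.8036 m/s.
20.8036 m/s × 3.6 = 74.893 km/h.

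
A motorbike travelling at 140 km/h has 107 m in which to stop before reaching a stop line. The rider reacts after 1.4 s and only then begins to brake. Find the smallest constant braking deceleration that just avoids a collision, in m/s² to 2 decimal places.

140 km/h ÷ 3.6 = 38.8889 m/s.
Distance covered during reaction = 38.8889 × 1.4 = 54.444 m.
Distance available for braking: 107 − 54.444 = 52.556 m.
v² = 2a·d ⇒ a = v²/(2d) = 38.8889² / (2 × 52.556) = 1512.347 / 105.112 = 14.3880 m/s².

Required deceleration ≈ 14.39 m/s²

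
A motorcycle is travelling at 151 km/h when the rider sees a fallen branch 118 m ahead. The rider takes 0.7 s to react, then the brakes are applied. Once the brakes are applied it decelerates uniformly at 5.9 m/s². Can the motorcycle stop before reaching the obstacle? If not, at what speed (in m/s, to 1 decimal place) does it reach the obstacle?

151 km/h ÷ 3.6 = 41.9444 m/s.
Reaction distance = 41.9444 × 0.7 = 29.361 m.
Braking distance needed to stop: v²/(2a) = 1759.333 / 11.800 = 149.096 m, so total needed = 29.361 + 149.096 = 178.457 m > 118 m — it cannot stop.
Distance remaining when braking begins: 118 − 29.361 = 88.639 m.
v² = v₀² − 2a·d = 1759.333 − 2 × 5.900 × 88.639 = 713.393 m²/s².
v = √713.393 = 26.709 m/s.

No — it strikes the obstacle at 26.7 m/s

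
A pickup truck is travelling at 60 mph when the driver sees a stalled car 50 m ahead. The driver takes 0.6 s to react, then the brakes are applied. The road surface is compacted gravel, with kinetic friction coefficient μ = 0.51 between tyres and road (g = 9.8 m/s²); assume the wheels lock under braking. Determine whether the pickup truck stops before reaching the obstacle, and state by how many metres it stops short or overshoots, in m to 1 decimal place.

60 mph × 0.44704 = 26.8224 m/s.
a = μg = 0.51 × 9.8 = 4.998 m/s².
Reaction distance = 26.8224 × 0.6 = 16.093 m.
Braking distance = v²/(2a) = 719.441 / 9.996 = 71.973 m.
Total stopping distance = 16.093 + 71.973 = 88.066 m, vs 50 m available — it cannot stop in time and overshoots by 88.066 − 50 = 38.066 m.

No — it overshoots by 38.1 m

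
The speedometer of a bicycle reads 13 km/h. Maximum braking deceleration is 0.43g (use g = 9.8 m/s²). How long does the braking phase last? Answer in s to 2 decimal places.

Braking time ≈ 0.86 s

13 km/h ÷ 3.6 = 3.6111 m/s.
a = 0.43 × 9.8 = 4.214 m/s².
Braking time = v/a = 3.6111 / 4.214 = 0.857 s.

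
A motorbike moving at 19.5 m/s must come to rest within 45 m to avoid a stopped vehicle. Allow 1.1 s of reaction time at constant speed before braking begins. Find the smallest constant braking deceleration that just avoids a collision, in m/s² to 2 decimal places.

Required deceleration ≈ 8.07 m/s²

Distance covered during reaction = 19.5000 × 1.1 = 21.450 m.
Distance available for braking: 45 − 21.450 = 23.550 m.
v² = 2a·d ⇒ a = v²/(2d) = 19.5000² / (2 × 23.550) = 380.250 / 47.100 = 8.0732 m/s².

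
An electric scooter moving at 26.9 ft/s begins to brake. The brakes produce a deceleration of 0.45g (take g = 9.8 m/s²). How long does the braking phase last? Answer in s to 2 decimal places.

Braking time ≈ 1.86 s

26.9 ft/s × 0.3048 = 8.1991 m/s.
a = 0.45 × 9.8 = 4.410 m/s².
Braking time = v/a = 8.1991 / 4.410 = 1.859 s.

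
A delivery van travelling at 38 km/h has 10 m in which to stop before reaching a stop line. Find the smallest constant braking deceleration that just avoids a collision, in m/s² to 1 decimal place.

38 km/h ÷ 3.6 = 10.5556 m/s.
v² = 2a·d ⇒ a = v²/(2d) = 10.5556² / (2 × 10.000) = 111.421 / 20.000 = 5.5711 m/s².

Required deceleration ≈ 5.6 m/s²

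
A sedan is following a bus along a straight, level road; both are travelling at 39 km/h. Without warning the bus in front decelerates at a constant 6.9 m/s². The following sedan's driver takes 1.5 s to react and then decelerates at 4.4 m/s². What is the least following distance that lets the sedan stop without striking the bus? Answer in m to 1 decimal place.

39 km/h ÷ 3.6 = 10.8333 m/s.
Leader travels v²/(2a_L) = 117.360 / 13.800 = 8.504 m before stopping.
Follower covers v·t_r = 10.8333 × 1.5 = 16.250 m while reacting, then v²/(2a_F) = 117.360 / 8.800 = 13.336 m while braking, for a total of 16.250 + 13.336 = 29.586 m.
Since a_F ≤ a_L and the follower starts braking later, the follower is never slower than the leader, so the closest approach is when both have stopped.
Minimum gap = 29.586 − 8.504 = 21.082 m.

Minimum gap ≈ 21.1 m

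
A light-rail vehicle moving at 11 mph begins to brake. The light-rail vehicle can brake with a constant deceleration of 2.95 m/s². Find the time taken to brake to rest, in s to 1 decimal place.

11 mph × 0.44704 = 4.9174 m/s.
Braking time = v/a = 4.9174 / 2.950 = 1.667 s.

Braking time ≈ 1.7 s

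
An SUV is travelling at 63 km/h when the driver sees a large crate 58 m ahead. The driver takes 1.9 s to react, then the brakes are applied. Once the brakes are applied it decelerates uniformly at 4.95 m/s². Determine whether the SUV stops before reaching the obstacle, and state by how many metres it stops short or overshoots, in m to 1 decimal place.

63 km/h ÷ 3.6 = 17.5000 m/s.
Reaction distance = 17.5000 × 1.9 = 33.250 m.
Braking distance = v²/(2a) = 306.250 / 9.900 = 30.934 m.
Total stopping distance = 33.250 + 30.934 = 64.184 m, vs 58 m available — it cannot stop in time and overshoots by 64.184 − 58 = 6.184 m.

No — it overshoots by 6.2 m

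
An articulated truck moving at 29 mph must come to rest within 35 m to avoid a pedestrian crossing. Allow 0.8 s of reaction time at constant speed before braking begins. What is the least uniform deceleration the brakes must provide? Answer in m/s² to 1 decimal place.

Required deceleration ≈ 3.4 m/s²

29 mph × 0.44704 = 12.9642 m/s.
Distance covered during reaction = 12.9642 × 0.8 = 10.371 m.
Distance available for braking: 35 − 10.371 = 24.629 m.
v² = 2a·d ⇒ a = v²/(2d) = 12.9642² / (2 × 24.629) = 168.070 / 49.258 = 3.4120 m/s².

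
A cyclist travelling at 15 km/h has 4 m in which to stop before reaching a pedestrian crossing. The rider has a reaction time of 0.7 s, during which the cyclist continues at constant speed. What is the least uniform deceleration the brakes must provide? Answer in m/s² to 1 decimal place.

15 km/h ÷ 3.6 = 4.1667 m/s.
Distance covered during reaction = 4.1667 × 0.7 = 2.917 m.
Distance available for braking: 4 − 2.917 = 1.083 m.
v² = 2a·d ⇒ a = v²/(2d) = 4.1667² / (2 × 1.083) = 17.361 / 2.166 = 8.0152 m/s².

Required deceleration ≈ 8.0 m/s²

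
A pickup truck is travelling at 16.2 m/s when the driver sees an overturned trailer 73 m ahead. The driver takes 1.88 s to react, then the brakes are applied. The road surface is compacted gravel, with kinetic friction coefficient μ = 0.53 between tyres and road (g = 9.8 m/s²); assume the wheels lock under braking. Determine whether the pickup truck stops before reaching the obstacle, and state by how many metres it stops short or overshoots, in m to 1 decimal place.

a = μg = 0.53 × 9.8 = 5.194 m/s².
Reaction distance = 16.2000 × 1.88 = 30.456 m.
Braking distance = v²/(2a) = 262.440 / 10.388 = 25.264 m.
Total stopping distance = 30.456 + 25.264 = 55.720 m, vs 73 m available — it stops with 73 − 55.720 = 17.280 m to spare.

Yes — it stops 17.3 m short of the obstacle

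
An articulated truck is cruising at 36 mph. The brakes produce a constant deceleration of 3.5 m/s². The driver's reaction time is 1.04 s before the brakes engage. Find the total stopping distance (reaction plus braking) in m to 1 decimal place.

Total stopping distance ≈ 53.7 m

36 mph × 0.44704 = 16.0934 m/s.
Reaction distance = v·t_r = 16.0934 × 1.04 = 16.737 m.
Braking distance = v²/(2a) = 16.0934² / (2 × 3.500) = 258.998 / 7.000 = 37.000 m.
Total = 16.737 + 37.000 = 53.737 m.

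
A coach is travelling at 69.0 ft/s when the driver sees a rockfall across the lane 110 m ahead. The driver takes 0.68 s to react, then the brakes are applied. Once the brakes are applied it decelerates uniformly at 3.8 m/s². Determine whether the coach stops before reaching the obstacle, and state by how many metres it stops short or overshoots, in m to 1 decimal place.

Yes — it stops 37.5 m short of the obstacle

69 ft/s × 0.3048 = 21.0312 m/s.
Reaction distance = 21.0312 × 0.68 = 14.301 m.
Braking distance = v²/(2a) = 442.311 / 7.600 = 58.199 m.
Total stopping distance = 14.301 + 58.199 = 72.500 m, vs 110 m available — it stops with 110 − 72.500 = 37.500 m to spare.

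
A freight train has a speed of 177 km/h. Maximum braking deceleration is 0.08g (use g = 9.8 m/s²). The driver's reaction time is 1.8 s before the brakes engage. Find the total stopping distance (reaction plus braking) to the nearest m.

177 km/h ÷ 3.6 = 49.1667 m/s.
a = 0.08 × 9.8 = 0.784 m/s².
Reaction distance = v·t_r = 49.1667 × 1.8 = 88.500 m.
Braking distance = v²/(2a) = 49.1667² / (2 × 0.784) = 2417.364 / 1.568 = 1541.686 m.
Total = 88.500 + 1541.686 = 1630.186 m.

Total stopping distance ≈ 1630 m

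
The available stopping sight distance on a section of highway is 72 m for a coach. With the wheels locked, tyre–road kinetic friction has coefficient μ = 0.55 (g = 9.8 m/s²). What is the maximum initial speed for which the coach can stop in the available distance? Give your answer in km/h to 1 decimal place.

Maximum speed ≈ 100.3 km/h

a = μg = 0.55 × 9.8 = 5.390 m/s².
v²/(2a) = d ⇒ v = √(2 × 5.390 × 72) = √776.16 = 27.8596 m/s.
27.8596 m/s × 3.6 = 100.295 km/h.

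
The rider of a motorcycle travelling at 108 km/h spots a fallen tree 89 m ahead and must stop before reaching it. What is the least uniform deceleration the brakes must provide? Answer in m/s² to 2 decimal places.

108 km/h ÷ 3.6 = 30.0000 m/s.
v² = 2a·d ⇒ a = v²/(2d) = 30.0000² / (2 × 89.000) = 900.000 / 178.000 = 5.0562 m/s².

Required deceleration ≈ 5.06 m/s²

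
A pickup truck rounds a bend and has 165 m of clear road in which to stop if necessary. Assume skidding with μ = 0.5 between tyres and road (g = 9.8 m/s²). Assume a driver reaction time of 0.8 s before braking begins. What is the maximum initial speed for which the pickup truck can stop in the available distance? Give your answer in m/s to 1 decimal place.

Maximum speed ≈ 36.5 m/s

a = μg = 0.5 × 9.8 = 4.900 m/s².
Stopping distance: v·t_r + v²/(2a) = 165 with t_r = 0.8 s and a = 4.900 m/s².
So v² + 7.840 v − 1617.00 = 0.
Positive root: v = −a·t_r + √((a·t_r)² + 2a·d) = −3.920 + √(15.366 + 1617.00) = 36.4825 m/s.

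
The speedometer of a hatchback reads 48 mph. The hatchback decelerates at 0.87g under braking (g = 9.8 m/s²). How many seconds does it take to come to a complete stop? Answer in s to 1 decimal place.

48 mph × 0.44704 = 21.4579 m/s.
a = 0.87 × 9.8 = 8.526 m/s².
Braking time = v/a = 21.4579 / 8.526 = 2.517 s.

Braking time ≈ 2.5 s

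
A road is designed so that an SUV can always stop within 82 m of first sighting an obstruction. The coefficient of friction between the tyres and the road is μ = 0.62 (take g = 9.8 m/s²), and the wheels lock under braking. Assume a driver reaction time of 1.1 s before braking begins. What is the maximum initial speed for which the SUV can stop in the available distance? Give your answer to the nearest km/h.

a = μg = 0.62 × 9.8 = 6.076 m/s².
Stopping distance: v·t_r + v²/(2a) = 82 with t_r = 1.1 s and a = 6.076 m/s².
So v² + 13.367 v − 996.46 = 0.
Positive root: v = −a·t_r + √((a·t_r)² + 2a·d) = −6.684 + √(44.676 + 996.46) = 25.5826 m/s.
25.5826 m/s × 3.6 = 92.097 km/h.

Maximum speed ≈ 92 km/h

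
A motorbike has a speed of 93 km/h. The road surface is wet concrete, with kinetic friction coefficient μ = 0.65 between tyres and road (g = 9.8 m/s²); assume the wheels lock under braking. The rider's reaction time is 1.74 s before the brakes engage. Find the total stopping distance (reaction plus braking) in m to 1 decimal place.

93 km/h ÷ 3.6 = 25.8333 m/s.
a = μg = 0.65 × 9.8 = 6.370 m/s².
Reaction distance = v·t_r = 25.8333 × 1.74 = 44.950 m.
Braking distance = v²/(2a) = 25.8333² / (2 × 6.370) = 667.359 / 12.740 = 52.383 m.
Total = 44.950 + 52.383 = 97.333 m.

Total stopping distance ≈ 97.3 m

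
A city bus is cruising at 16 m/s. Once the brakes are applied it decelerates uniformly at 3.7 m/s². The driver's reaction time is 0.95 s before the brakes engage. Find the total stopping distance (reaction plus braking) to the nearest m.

Total stopping distance ≈ 50 m

Reaction distance = v·t_r = 16.0000 × 0.95 = 15.200 m.
Braking distance = v²/(2a) = 16.0000² / (2 × 3.700) = 256.000 / 7.400 = 34.595 m.
Total = 15.200 + 34.595 = 49.795 m.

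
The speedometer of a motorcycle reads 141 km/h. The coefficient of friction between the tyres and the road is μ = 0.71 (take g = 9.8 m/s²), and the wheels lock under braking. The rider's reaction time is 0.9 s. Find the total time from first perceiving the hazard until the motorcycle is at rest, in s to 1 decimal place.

141 km/h ÷ 3.6 = 39.1667 m/s.
a = μg = 0.71 × 9.8 = 6.958 m/s².
Braking time = v/a = 39.1667 / 6.958 = 5.629 s.
Total = 0.9 + 5.629 = 6.529 s.

Total time ≈ 6.5 s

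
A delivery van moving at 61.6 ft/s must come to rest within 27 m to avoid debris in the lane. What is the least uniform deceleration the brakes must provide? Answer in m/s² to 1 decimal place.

61.6 ft/s × 0.3048 = 18.7757 m/s.
v² = 2a·d ⇒ a = v²/(2d) = 18.7757² / (2 × 27.000) = 352.527 / 54.000 = 6.5283 m/s².

Required deceleration ≈ 6.5 m/s²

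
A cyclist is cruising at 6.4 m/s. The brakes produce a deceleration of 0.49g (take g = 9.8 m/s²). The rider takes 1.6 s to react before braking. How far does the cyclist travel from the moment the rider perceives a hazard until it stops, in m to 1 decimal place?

Total stopping distance ≈ 14.5 m

a = 0.49 × 9.8 = 4.802 m/s².
Reaction distance = v·t_r = 6.4000 × 1.6 = 10.240 m.
Braking distance = v²/(2a) = 6.4000² / (2 × 4.802) = 40.960 / 9.604 = 4.265 m.
Total = 10.240 + 4.265 = 14.505 m.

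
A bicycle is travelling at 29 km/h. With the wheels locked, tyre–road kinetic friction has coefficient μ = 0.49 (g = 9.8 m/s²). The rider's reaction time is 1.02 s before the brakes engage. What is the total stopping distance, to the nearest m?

29 km/h ÷ 3.6 = 8.0556 m/s.
a = μg = 0.49 × 9.8 = 4.802 m/s².
Reaction distance = v·t_r = 8.0556 × 1.02 = 8.217 m.
Braking distance = v²/(2a) = 8.0556² / (2 × 4.802) = 64.893 / 9.604 = 6.757 m.
Total = 8.217 + 6.757 = 14.974 m.

Total stopping distance ≈ 15 m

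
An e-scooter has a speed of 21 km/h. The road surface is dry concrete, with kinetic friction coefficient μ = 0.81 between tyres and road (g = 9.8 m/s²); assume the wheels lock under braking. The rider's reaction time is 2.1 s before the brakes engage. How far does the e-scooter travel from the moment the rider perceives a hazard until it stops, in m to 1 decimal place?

21 km/h ÷ 3.6 = 5.8333 m/s.
a = μg = 0.81 × 9.8 = 7.938 m/s².
Reaction distance = v·t_r = 5.8333 × 2.1 = 12.250 m.
Braking distance = v²/(2a) = 5.8333² / (2 × 7.938) = 34.027 / 15.876 = 2.143 m.
Total = 12.250 + 2.143 = 14.393 m.

Total stopping distance ≈ 14.4 m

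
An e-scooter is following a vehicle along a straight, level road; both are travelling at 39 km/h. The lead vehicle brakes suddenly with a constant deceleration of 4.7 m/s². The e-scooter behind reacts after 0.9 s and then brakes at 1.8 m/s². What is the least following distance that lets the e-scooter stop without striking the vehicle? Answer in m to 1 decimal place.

39 km/h ÷ 3.6 = 10.8333 m/s.
Leader travels v²/(2a_L) = 117.360 / 9.400 = 12.485 m before stopping.
Follower covers v·t_r = 10.8333 × 0.9 = 9.750 m while reacting, then v²/(2a_F) = 117.360 / 3.600 = 32.600 m while braking, for a total of 9.750 + 32.600 = 42.350 m.
Since a_F ≤ a_L and the follower starts braking later, the follower is never slower than the leader, so the closest approach is when both have stopped.
Minimum gap = 42.350 − 12.485 = 29.865 m.

Minimum gap ≈ 29.9 m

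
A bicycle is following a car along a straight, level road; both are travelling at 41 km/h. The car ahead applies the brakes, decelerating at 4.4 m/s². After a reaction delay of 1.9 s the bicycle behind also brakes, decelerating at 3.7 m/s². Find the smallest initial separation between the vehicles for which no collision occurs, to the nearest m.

41 km/h ÷ 3.6 = 11.3889 m/s.
Leader travels v²/(2a_L) = 129.707 / 8.800 = 14.739 m before stopping.
Follower covers v·t_r = 11.3889 × 1.9 = 21.639 m while reacting, then v²/(2a_F) = 129.707 / 7.400 = 17.528 m while braking, for a total of 21.639 + 17.528 = 39.167 m.
Since a_F ≤ a_L and the follower starts braking later, the follower is never slower than the leader, so the closest approach is when both have stopped.
Minimum gap = 39.167 − 14.739 = 24.428 m.

Minimum gap ≈ 24 m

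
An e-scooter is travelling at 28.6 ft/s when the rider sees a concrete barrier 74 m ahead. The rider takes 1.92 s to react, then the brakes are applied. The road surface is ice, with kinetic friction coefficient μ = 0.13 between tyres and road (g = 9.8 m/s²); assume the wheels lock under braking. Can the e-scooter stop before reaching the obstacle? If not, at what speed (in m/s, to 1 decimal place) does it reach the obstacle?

28.6 ft/s × 0.3048 = 8.7173 m/s.
a = μg = 0.13 × 9.8 = 1.274 m/s².
Reaction distance = 8.7173 × 1.92 = 16.737 m.
Braking distance = v²/(2a) = 75.991 / 2.548 = 29.824 m.
Total stopping distance = 16.737 + 29.824 = 46.561 m, vs 74 m available — it stops with 74 − 46.561 = 27.439 m to spare.

Yes — it stops about 27.4 m short of the obstacle, so it never reaches it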